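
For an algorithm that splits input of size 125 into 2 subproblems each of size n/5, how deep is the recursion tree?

For divide and conquer with division factor 5:

Problem sizes at each level:
Level 0: 125
Level 1: 25
Level 2: 5
Level 3: 1

The root is level 0 and the size-1 base case is level 3 (the tree spans levels 0 through 3, i.e. 4 levels counting the root), so the depth is the number of divisions: log_5(125) = 3

The recursion tree depth is log_5(125) = 3. At each level, the problem size is divided by 5, so it takes 3 divisions to reduce to a base case of size 1. The algorithm makes 2 recursive calls at each level.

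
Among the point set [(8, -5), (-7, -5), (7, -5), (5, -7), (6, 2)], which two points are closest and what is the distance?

Computing all pairwise distances among 5 points:

d((8, -5), (-7, -5)) = 15.0
d((8, -5), (7, -5)) = 1.0 <-- minimum
d((8, -5), (5, -7)) = 3.6056
d((8, -5), (6, 2)) = 7.2801
d((-7, -5), (7, -5)) = 14.0
d((-7, -5), (5, -7)) = 12.1655
d((-7, -5), (6, 2)) = 14.7648
d((7, -5), (5, -7)) = 2.8284
d((7, -5), (6, 2)) = 7.0711
d((5, -7), (6, 2)) = 9.0554

Closest pair: (8, -5) and (7, -5) with distance 1.0

The closest pair is (8, -5) and (7, -5) with Euclidean distance 1.0. For 5 points, brute-force pairwise comparison is shown above. For large n, the divide-and-conquer algorithm (sort by x, recurse on halves, check the dividing strip) achieves O(n log n).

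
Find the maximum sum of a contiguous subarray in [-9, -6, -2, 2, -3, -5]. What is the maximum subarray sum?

Using Kadane's algorithm on [-9, -6, -2, 2, -3, -5]:

Scanning through the array:
Position 1 (value -6): max_ending_here = -6, max_so_far = -6
Position 2 (value -2): max_ending_here = -2, max_so_far = -2
Position 3 (value 2): max_ending_here = 2, max_so_far = 2
Position 4 (value -3): max_ending_here = -1, max_so_far = 2
Position 5 (value -5): max_ending_here = -5, max_so_far = 2

Maximum subarray: [2]
Maximum sum: 2

The maximum subarray is [2] with sum 2. This subarray runs from index 3 to index 3.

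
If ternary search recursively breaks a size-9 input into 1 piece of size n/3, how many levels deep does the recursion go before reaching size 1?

For divide and conquer with division factor 3:

Problem sizes at each level:
Level 0: 9
Level 1: 3
Level 2: 1

The root is level 0 and the size-1 base case is level 2 (the tree spans levels 0 through 2, i.e. 3 levels counting the root), so the depth is the number of divisions: log_3(9) = 2

The recursion tree depth is log_3(9) = 2. At each level, the problem size is divided by 3, so it takes 2 divisions to reduce to a base case of size 1. The algorithm makes 1 recursive call at each level.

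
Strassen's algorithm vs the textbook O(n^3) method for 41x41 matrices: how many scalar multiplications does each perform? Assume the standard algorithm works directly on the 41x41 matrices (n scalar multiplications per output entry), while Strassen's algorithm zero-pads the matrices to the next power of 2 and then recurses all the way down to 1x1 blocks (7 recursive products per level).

Matrix multiplication for 41x41 matrices:

Strassen's algorithm requires power-of-2 dimensions. Pad 41x41 to 64x64 (next power of 2).

Standard algorithm: 41^3 = 68921 multiplications
Strassen's algorithm: 7^(log2(64)) = 7^6 = 117649 multiplications
Difference: 68921 - 117649 = -48728 (Strassen uses MORE here due to padding overhead — for small or just-over-power-of-2 n, padding can outweigh the per-level savings)

Standard: 68921 multiplications (41^3). Strassen: 117649 multiplications (7^6, after padding to 64x64). Strassen reduces 8 recursive multiplications to 7 at each level.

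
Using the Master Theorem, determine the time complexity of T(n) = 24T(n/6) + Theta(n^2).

Master Theorem for T(n) = 24T(n/6) + O(n^2):

a = 24, b = 6, c = 2
log_b(a) = log_6(24) = 1.7737

Case 3: c = 2 > log_6(24) = 1.7737
T(n) = O(n^2) = O(n^2)

For T(n) = 24T(n/6) + O(n^2): log_6(24) = 1.7737. This is Case 3 of the Master Theorem (c > log_b(a), work dominated by root), giving O(n^2).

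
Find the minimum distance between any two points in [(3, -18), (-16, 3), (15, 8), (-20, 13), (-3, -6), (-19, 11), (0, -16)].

Computing all pairwise distances among 7 points:

d((3, -18), (-16, 3)) = 28.3196
d((3, -18), (15, 8)) = 28.6356
d((3, -18), (-20, 13)) = 38.6005
d((3, -18), (-3, -6)) = 13.4164
d((3, -18), (-19, 11)) = 36.4005
d((3, -18), (0, -16)) = 3.6056
d((-16, 3), (15, 8)) = 31.4006
d((-16, 3), (-20, 13)) = 10.7703
d((-16, 3), (-3, -6)) = 15.8114
d((-16, 3), (-19, 11)) = 8.544
d((-16, 3), (0, -16)) = 24.8395
d((15, 8), (-20, 13)) = 35.3553
d((15, 8), (-3, -6)) = 22.8035
d((15, 8), (-19, 11)) = 34.1321
d((15, 8), (0, -16)) = 28.3019
d((-20, 13), (-3, -6)) = 25.4951
d((-20, 13), (-19, 11)) = 2.2361 <-- minimum
d((-20, 13), (0, -16)) = 35.2278
d((-3, -6), (-19, 11)) = 23.3452
d((-3, -6), (0, -16)) = 10.4403
d((-19, 11), (0, -16)) = 33.0151

Closest pair: (-20, 13) and (-19, 11) with distance 2.2361

The closest pair is (-20, 13) and (-19, 11) with Euclidean distance 2.2361. For 7 points, brute-force pairwise comparison is shown above. For large n, the divide-and-conquer algorithm (sort by x, recurse on halves, check the dividing strip) achieves O(n log n).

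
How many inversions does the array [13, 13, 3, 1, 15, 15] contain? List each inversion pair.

Finding inversions in [13, 13, 3, 1, 15, 15]:

(0, 2): arr[0]=13 > arr[2]=3
(0, 3): arr[0]=13 > arr[3]=1
(1, 2): arr[1]=13 > arr[2]=3
(1, 3): arr[1]=13 > arr[3]=1
(2, 3): arr[2]=3 > arr[3]=1

Total inversions: 5

The array has 5 inversion(s): (0,2), (0,3), (1,2), (1,3), (2,3). Each pair (i,j) satisfies i < j and arr[i] > arr[j].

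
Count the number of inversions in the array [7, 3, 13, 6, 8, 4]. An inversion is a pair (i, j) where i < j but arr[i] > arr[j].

Finding inversions in [7, 3, 13, 6, 8, 4]:

(0, 1): arr[0]=7 > arr[1]=3
(0, 3): arr[0]=7 > arr[3]=6
(0, 5): arr[0]=7 > arr[5]=4
(2, 3): arr[2]=13 > arr[3]=6
(2, 4): arr[2]=13 > arr[4]=8
(2, 5): arr[2]=13 > arr[5]=4
(3, 5): arr[3]=6 > arr[5]=4
(4, 5): arr[4]=8 > arr[5]=4

Total inversions: 8

The array has 8 inversion(s): (0,1), (0,3), (0,5), (2,3), (2,4), (2,5), (3,5), (4,5). Each pair (i,j) satisfies i < j and arr[i] > arr[j].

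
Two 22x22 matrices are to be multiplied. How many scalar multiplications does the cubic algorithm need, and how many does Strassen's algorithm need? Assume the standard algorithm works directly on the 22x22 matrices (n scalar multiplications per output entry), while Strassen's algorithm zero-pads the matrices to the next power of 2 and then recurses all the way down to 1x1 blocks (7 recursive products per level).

Matrix multiplication for 22x22 matrices:

Strassen's algorithm requires power-of-2 dimensions. Pad 22x22 to 32x32 (next power of 2).

Standard algorithm: 22^3 = 10648 multiplications
Strassen's algorithm: 7^(log2(32)) = 7^5 = 16807 multiplications
Difference: 10648 - 16807 = -6159 (Strassen uses MORE here due to padding overhead — for small or just-over-power-of-2 n, padding can outweigh the per-level savings)

Standard: 10648 multiplications (22^3). Strassen: 16807 multiplications (7^5, after padding to 32x32). Strassen reduces 8 recursive multiplications to 7 at each level.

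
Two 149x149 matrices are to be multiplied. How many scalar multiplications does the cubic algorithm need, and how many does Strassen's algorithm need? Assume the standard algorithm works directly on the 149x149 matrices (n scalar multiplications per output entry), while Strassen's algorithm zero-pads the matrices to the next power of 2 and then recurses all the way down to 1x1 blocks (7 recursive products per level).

Matrix multiplication for 149x149 matrices:

Strassen's algorithm requires power-of-2 dimensions. Pad 149x149 to 256x256 (next power of 2).

Standard algorithm: 149^3 = 3307949 multiplications
Strassen's algorithm: 7^(log2(256)) = 7^8 = 5764801 multiplications
Difference: 3307949 - 5764801 = -2456852 (Strassen uses MORE here due to padding overhead — for small or just-over-power-of-2 n, padding can outweigh the per-level savings)

Standard: 3307949 multiplications (149^3). Strassen: 5764801 multiplications (7^8, after padding to 256x256). Strassen reduces 8 recursive multiplications to 7 at each level.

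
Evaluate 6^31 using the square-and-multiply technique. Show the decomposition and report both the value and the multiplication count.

Computing 6^31 by squaring (build up from 6^1; each line after the first costs one multiplication):

6^1 = 6
6^2 = (6^1)^2 = 6^2 = 36
6^3 = 6 * 6^2 = 6 * 36 = 216
6^6 = (6^3)^2 = 216^2 = 46656
6^7 = 6 * 6^6 = 6 * 46656 = 279936
6^14 = (6^7)^2 = 279936^2 = 78364164096
6^15 = 6 * 6^14 = 6 * 78364164096 = 470184984576
6^30 = (6^15)^2 = 470184984576^2 = 221073919720733357899776
6^31 = 6 * 6^30 = 6 * 221073919720733357899776 = 1326443518324400147398656

Result: 1326443518324400147398656
Multiplications needed: 8 (8 lines after 6^1)

6^31 = 1326443518324400147398656. Using exponentiation by squaring, this requires 8 multiplications. The key idea: if the exponent is even, square the half-power; if odd, multiply by the base once.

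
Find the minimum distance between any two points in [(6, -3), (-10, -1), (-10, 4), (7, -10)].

Computing all pairwise distances among 4 points:

d((6, -3), (-10, -1)) = 16.1245
d((6, -3), (-10, 4)) = 17.4642
d((6, -3), (7, -10)) = 7.0711
d((-10, -1), (-10, 4)) = 5.0 <-- minimum
d((-10, -1), (7, -10)) = 19.2354
d((-10, 4), (7, -10)) = 22.0227

Closest pair: (-10, -1) and (-10, 4) with distance 5.0

The closest pair is (-10, -1) and (-10, 4) with Euclidean distance 5.0. For 4 points, brute-force pairwise comparison is shown above. For large n, the divide-and-conquer algorithm (sort by x, recurse on halves, check the dividing strip) achieves O(n log n).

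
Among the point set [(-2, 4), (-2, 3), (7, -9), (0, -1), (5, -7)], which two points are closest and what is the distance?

Computing all pairwise distances among 5 points:

d((-2, 4), (-2, 3)) = 1.0 <-- minimum
d((-2, 4), (7, -9)) = 15.8114
d((-2, 4), (0, -1)) = 5.3852
d((-2, 4), (5, -7)) = 13.0384
d((-2, 3), (7, -9)) = 15.0
d((-2, 3), (0, -1)) = 4.4721
d((-2, 3), (5, -7)) = 12.2066
d((7, -9), (0, -1)) = 10.6301
d((7, -9), (5, -7)) = 2.8284
d((0, -1), (5, -7)) = 7.8102

Closest pair: (-2, 4) and (-2, 3) with distance 1.0

The closest pair is (-2, 4) and (-2, 3) with Euclidean distance 1.0. For 5 points, brute-force pairwise comparison is shown above. For large n, the divide-and-conquer algorithm (sort by x, recurse on halves, check the dividing strip) achieves O(n log n).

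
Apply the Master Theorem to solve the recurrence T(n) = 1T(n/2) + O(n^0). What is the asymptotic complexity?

Master Theorem for T(n) = 1T(n/2) + O(n^0):

a = 1, b = 2, c = 0
log_b(a) = log_2(1) = 0.0000

Case 2: c = 0 = log_2(1) = 0.0000
T(n) = O(n^0 log n) = O(log n)

For T(n) = 1T(n/2) + O(n^0): log_2(1) = 0.0000. This is Case 2 of the Master Theorem (c = log_b(a), equal work at all levels), giving O(log n).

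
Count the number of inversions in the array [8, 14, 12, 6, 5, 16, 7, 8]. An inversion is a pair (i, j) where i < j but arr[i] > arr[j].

Finding inversions in [8, 14, 12, 6, 5, 16, 7, 8]:

(0, 3): arr[0]=8 > arr[3]=6
(0, 4): arr[0]=8 > arr[4]=5
(0, 6): arr[0]=8 > arr[6]=7
(1, 2): arr[1]=14 > arr[2]=12
(1, 3): arr[1]=14 > arr[3]=6
(1, 4): arr[1]=14 > arr[4]=5
(1, 6): arr[1]=14 > arr[6]=7
(1, 7): arr[1]=14 > arr[7]=8
(2, 3): arr[2]=12 > arr[3]=6
(2, 4): arr[2]=12 > arr[4]=5
(2, 6): arr[2]=12 > arr[6]=7
(2, 7): arr[2]=12 > arr[7]=8
(3, 4): arr[3]=6 > arr[4]=5
(5, 6): arr[5]=16 > arr[6]=7
(5, 7): arr[5]=16 > arr[7]=8

Total inversions: 15

The array has 15 inversion(s): (0,3), (0,4), (0,6), (1,2), (1,3), (1,4), (1,6), (1,7), (2,3), (2,4), (2,6), (2,7), (3,4), (5,6), (5,7). Each pair (i,j) satisfies i < j and arr[i] > arr[j].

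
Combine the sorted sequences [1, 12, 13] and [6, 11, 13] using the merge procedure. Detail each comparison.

Merging process:

Compare 1 vs 6: take 1 from left. Merged: [1]
Compare 12 vs 6: take 6 from right. Merged: [1, 6]
Compare 12 vs 11: take 11 from right. Merged: [1, 6, 11]
Compare 12 vs 13: take 12 from left. Merged: [1, 6, 11, 12]
Compare 13 vs 13: take 13 from left. Merged: [1, 6, 11, 12, 13]
Append remaining from right: [13]. Merged: [1, 6, 11, 12, 13, 13]

Final merged array: [1, 6, 11, 12, 13, 13]
Total comparisons: 5

The merged array is [1, 6, 11, 12, 13, 13], requiring 5 comparisons. The merge step runs in O(n) time where n is the total number of elements.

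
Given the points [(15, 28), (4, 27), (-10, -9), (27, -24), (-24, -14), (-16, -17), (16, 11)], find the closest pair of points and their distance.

Computing all pairwise distances among 7 points:

d((15, 28), (4, 27)) = 11.0454
d((15, 28), (-10, -9)) = 44.6542
d((15, 28), (27, -24)) = 53.3667
d((15, 28), (-24, -14)) = 57.3149
d((15, 28), (-16, -17)) = 54.6443
d((15, 28), (16, 11)) = 17.0294
d((4, 27), (-10, -9)) = 38.6264
d((4, 27), (27, -24)) = 55.9464
d((4, 27), (-24, -14)) = 49.6488
d((4, 27), (-16, -17)) = 48.3322
d((4, 27), (16, 11)) = 20.0
d((-10, -9), (27, -24)) = 39.9249
d((-10, -9), (-24, -14)) = 14.8661
d((-10, -9), (-16, -17)) = 10.0
d((-10, -9), (16, 11)) = 32.8024
d((27, -24), (-24, -14)) = 51.9711
d((27, -24), (-16, -17)) = 43.566
d((27, -24), (16, 11)) = 36.6879
d((-24, -14), (-16, -17)) = 8.544 <-- minimum
d((-24, -14), (16, 11)) = 47.1699
d((-16, -17), (16, 11)) = 42.5206

Closest pair: (-24, -14) and (-16, -17) with distance 8.544

The closest pair is (-24, -14) and (-16, -17) with Euclidean distance 8.544. For 7 points, brute-force pairwise comparison is shown above. For large n, the divide-and-conquer algorithm (sort by x, recurse on halves, check the dividing strip) achieves O(n log n).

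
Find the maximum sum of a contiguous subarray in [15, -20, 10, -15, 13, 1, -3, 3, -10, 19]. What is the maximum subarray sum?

Using Kadane's algorithm on [15, -20, 10, -15, 13, 1, -3, 3, -10, 19]:

Scanning through the array:
Position 1 (value -20): max_ending_here = -5, max_so_far = 15
Position 2 (value 10): max_ending_here = 10, max_so_far = 15
Position 3 (value -15): max_ending_here = -5, max_so_far = 15
Position 4 (value 13): max_ending_here = 13, max_so_far = 15
Position 5 (value 1): max_ending_here = 14, max_so_far = 15
Position 6 (value -3): max_ending_here = 11, max_so_far = 15
Position 7 (value 3): max_ending_here = 14, max_so_far = 15
Position 8 (value -10): max_ending_here = 4, max_so_far = 15
Position 9 (value 19): max_ending_here = 23, max_so_far = 23

Maximum subarray: [13, 1, -3, 3, -10, 19]
Maximum sum: 23

The maximum subarray is [13, 1, -3, 3, -10, 19] with sum 23. This subarray runs from index 4 to index 9.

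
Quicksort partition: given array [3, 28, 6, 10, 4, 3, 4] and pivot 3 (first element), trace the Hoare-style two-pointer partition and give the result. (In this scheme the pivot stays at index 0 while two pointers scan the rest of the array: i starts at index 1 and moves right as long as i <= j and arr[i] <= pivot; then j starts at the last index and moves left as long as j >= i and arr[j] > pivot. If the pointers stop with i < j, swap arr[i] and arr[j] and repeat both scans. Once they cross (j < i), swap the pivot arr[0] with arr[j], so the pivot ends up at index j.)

Hoare-style two-pointer partition with pivot = 3:

Initial array: [3, 28, 6, 10, 4, 3, 4]

Pointers start at i = 1, j = 6.
i stops at index 1 (arr[1]=28 > 3), j stops at index 5 (arr[5]=3 <= 3): swap arr[1] and arr[5], array becomes [3, 3, 6, 10, 4, 28, 4]
i ends at 2, j ends at 1: the pointers have crossed (j < i), so scanning stops.

Swap pivot arr[0] with arr[1] to place pivot at position 1: [3, 3, 6, 10, 4, 28, 4]
Pivot position: 1

After partitioning with pivot 3, the array becomes [3, 3, 6, 10, 4, 28, 4]. The pivot is placed at index 1. All elements to the left of the pivot are <= 3, and all elements to the right are > 3.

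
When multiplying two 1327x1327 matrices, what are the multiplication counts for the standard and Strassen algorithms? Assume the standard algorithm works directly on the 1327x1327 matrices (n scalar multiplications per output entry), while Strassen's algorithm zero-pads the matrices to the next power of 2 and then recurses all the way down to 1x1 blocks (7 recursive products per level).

Matrix multiplication for 1327x1327 matrices:

Strassen's algorithm requires power-of-2 dimensions. Pad 1327x1327 to 2048x2048 (next power of 2).

Standard algorithm: 1327^3 = 2336752783 multiplications
Strassen's algorithm: 7^(log2(2048)) = 7^11 = 1977326743 multiplications
Savings: 2336752783 - 1977326743 = 359426040 multiplications

Standard: 2336752783 multiplications (1327^3). Strassen: 1977326743 multiplications (7^11, after padding to 2048x2048). Strassen reduces 8 recursive multiplications to 7 at each level.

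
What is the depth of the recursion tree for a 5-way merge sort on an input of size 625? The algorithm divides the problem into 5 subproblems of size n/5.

For divide and conquer with division factor 5:

Problem sizes at each level:
Level 0: 625
Level 1: 125
Level 2: 25
Level 3: 5
Level 4: 1

The root is level 0 and the size-1 base case is level 4 (the tree spans levels 0 through 4, i.e. 5 levels counting the root), so the depth is the number of divisions: log_5(625) = 4

The recursion tree depth is log_5(625) = 4. At each level, the problem size is divided by 5, so it takes 4 divisions to reduce to a base case of size 1. The algorithm makes 5 recursive calls at each level.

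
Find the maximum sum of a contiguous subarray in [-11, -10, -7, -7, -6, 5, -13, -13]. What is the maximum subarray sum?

Using Kadane's algorithm on [-11, -10, -7, -7, -6, 5, -13, -13]:

Scanning through the array:
Position 1 (value -10): max_ending_here = -10, max_so_far = -10
Position 2 (value -7): max_ending_here = -7, max_so_far = -7
Position 3 (value -7): max_ending_here = -7, max_so_far = -7
Position 4 (value -6): max_ending_here = -6, max_so_far = -6
Position 5 (value 5): max_ending_here = 5, max_so_far = 5
Position 6 (value -13): max_ending_here = -8, max_so_far = 5
Position 7 (value -13): max_ending_here = -13, max_so_far = 5

Maximum subarray: [5]
Maximum sum: 5

The maximum subarray is [5] with sum 5. This subarray runs from index 5 to index 5.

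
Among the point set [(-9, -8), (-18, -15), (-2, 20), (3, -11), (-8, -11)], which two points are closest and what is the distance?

Computing all pairwise distances among 5 points:

d((-9, -8), (-18, -15)) = 11.4018
d((-9, -8), (-2, 20)) = 28.8617
d((-9, -8), (3, -11)) = 12.3693
d((-9, -8), (-8, -11)) = 3.1623 <-- minimum
d((-18, -15), (-2, 20)) = 38.4838
d((-18, -15), (3, -11)) = 21.3776
d((-18, -15), (-8, -11)) = 10.7703
d((-2, 20), (3, -11)) = 31.4006
d((-2, 20), (-8, -11)) = 31.5753
d((3, -11), (-8, -11)) = 11.0

Closest pair: (-9, -8) and (-8, -11) with distance 3.1623

The closest pair is (-9, -8) and (-8, -11) with Euclidean distance 3.1623. For 5 points, brute-force pairwise comparison is shown above. For large n, the divide-and-conquer algorithm (sort by x, recurse on halves, check the dividing strip) achieves O(n log n).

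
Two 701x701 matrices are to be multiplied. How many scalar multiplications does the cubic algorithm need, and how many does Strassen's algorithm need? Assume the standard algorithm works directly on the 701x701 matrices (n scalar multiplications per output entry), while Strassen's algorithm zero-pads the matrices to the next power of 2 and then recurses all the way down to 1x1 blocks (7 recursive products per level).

Matrix multiplication for 701x701 matrices:

Strassen's algorithm requires power-of-2 dimensions. Pad 701x701 to 1024x1024 (next power of 2).

Standard algorithm: 701^3 = 344472101 multiplications
Strassen's algorithm: 7^(log2(1024)) = 7^10 = 282475249 multiplications
Savings: 344472101 - 282475249 = 61996852 multiplications

Standard: 344472101 multiplications (701^3). Strassen: 282475249 multiplications (7^10, after padding to 1024x1024). Strassen reduces 8 recursive multiplications to 7 at each level.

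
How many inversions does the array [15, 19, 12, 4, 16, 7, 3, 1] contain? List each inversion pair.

Finding inversions in [15, 19, 12, 4, 16, 7, 3, 1]:

(0, 2): arr[0]=15 > arr[2]=12
(0, 3): arr[0]=15 > arr[3]=4
(0, 5): arr[0]=15 > arr[5]=7
(0, 6): arr[0]=15 > arr[6]=3
(0, 7): arr[0]=15 > arr[7]=1
(1, 2): arr[1]=19 > arr[2]=12
(1, 3): arr[1]=19 > arr[3]=4
(1, 4): arr[1]=19 > arr[4]=16
(1, 5): arr[1]=19 > arr[5]=7
(1, 6): arr[1]=19 > arr[6]=3
(1, 7): arr[1]=19 > arr[7]=1
(2, 3): arr[2]=12 > arr[3]=4
(2, 5): arr[2]=12 > arr[5]=7
(2, 6): arr[2]=12 > arr[6]=3
(2, 7): arr[2]=12 > arr[7]=1
(3, 6): arr[3]=4 > arr[6]=3
(3, 7): arr[3]=4 > arr[7]=1
(4, 5): arr[4]=16 > arr[5]=7
(4, 6): arr[4]=16 > arr[6]=3
(4, 7): arr[4]=16 > arr[7]=1
(5, 6): arr[5]=7 > arr[6]=3
(5, 7): arr[5]=7 > arr[7]=1
(6, 7): arr[6]=3 > arr[7]=1

Total inversions: 23

The array has 23 inversion(s): (0,2), (0,3), (0,5), (0,6), (0,7), (1,2), (1,3), (1,4), (1,5), (1,6), (1,7), (2,3), (2,5), (2,6), (2,7), (3,6), (3,7), (4,5), (4,6), (4,7), (5,6), (5,7), (6,7). Each pair (i,j) satisfies i < j and arr[i] > arr[j].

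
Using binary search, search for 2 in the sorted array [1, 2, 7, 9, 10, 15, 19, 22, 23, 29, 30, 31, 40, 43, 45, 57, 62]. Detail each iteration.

Binary search for 2 in [1, 2, 7, 9, 10, 15, 19, 22, 23, 29, 30, 31, 40, 43, 45, 57, 62]:

lo=0, hi=16, mid=8, arr[mid]=23 -> 23 > 2, search left half
lo=0, hi=7, mid=3, arr[mid]=9 -> 9 > 2, search left half
lo=0, hi=2, mid=1, arr[mid]=2 -> Found target at index 1!

Binary search finds 2 at index 1 after 3 comparisons. The search repeatedly halves the search space by comparing with the middle element.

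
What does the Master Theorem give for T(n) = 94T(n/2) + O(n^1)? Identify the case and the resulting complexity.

Master Theorem for T(n) = 94T(n/2) + O(n^1):

a = 94, b = 2, c = 1
log_b(a) = log_2(94) = 6.5546

Case 1: c = 1 < log_2(94) = 6.5546
T(n) = O(n^(log_2 94))

For T(n) = 94T(n/2) + O(n^1): log_2(94) = 6.5546. This is Case 1 of the Master Theorem (c < log_b(a), work dominated by leaves), giving O(n^(log_2 94)).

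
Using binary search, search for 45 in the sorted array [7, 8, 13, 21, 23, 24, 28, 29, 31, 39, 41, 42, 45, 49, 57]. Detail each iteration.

Binary search for 45 in [7, 8, 13, 21, 23, 24, 28, 29, 31, 39, 41, 42, 45, 49, 57]:

lo=0, hi=14, mid=7, arr[mid]=29 -> 29 < 45, search right half
lo=8, hi=14, mid=11, arr[mid]=42 -> 42 < 45, search right half
lo=12, hi=14, mid=13, arr[mid]=49 -> 49 > 45, search left half
lo=12, hi=12, mid=12, arr[mid]=45 -> Found target at index 12!

Binary search finds 45 at index 12 after 4 comparisons. The search repeatedly halves the search space by comparing with the middle element.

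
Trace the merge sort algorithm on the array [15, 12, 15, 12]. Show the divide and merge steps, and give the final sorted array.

Merge sort trace:

Split: [15, 12, 15, 12] -> [15, 12] and [15, 12]
  Split: [15, 12] -> [15] and [12]
  Merge: [15] + [12] -> [12, 15]
  Split: [15, 12] -> [15] and [12]
  Merge: [15] + [12] -> [12, 15]
Merge: [12, 15] + [12, 15] -> [12, 12, 15, 15]

Final sorted array: [12, 12, 15, 15]

The merge sort proceeds by recursively splitting the array and merging sorted halves.
After all merges, the sorted array is [12, 12, 15, 15].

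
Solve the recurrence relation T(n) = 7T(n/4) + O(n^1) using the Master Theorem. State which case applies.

Master Theorem for T(n) = 7T(n/4) + O(n^1):

a = 7, b = 4, c = 1
log_b(a) = log_4(7) = 1.4037

Case 1: c = 1 < log_4(7) = 1.4037
T(n) = O(n^(log_4 7))

For T(n) = 7T(n/4) + O(n^1): log_4(7) = 1.4037. This is Case 1 of the Master Theorem (c < log_b(a), work dominated by leaves), giving O(n^(log_4 7)).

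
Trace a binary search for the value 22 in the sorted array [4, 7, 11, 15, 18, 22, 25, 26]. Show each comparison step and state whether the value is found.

Binary search for 22 in [4, 7, 11, 15, 18, 22, 25, 26]:

lo=0, hi=7, mid=3, arr[mid]=15 -> 15 < 22, search right half
lo=4, hi=7, mid=5, arr[mid]=22 -> Found target at index 5!

Binary search finds 22 at index 5 after 2 comparisons. The search repeatedly halves the search space by comparing with the middle element.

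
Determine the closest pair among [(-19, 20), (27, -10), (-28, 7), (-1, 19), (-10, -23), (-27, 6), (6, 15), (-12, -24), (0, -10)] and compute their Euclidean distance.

Computing all pairwise distances among 9 points:

d((-19, 20), (27, -10)) = 54.9181
d((-19, 20), (-28, 7)) = 15.8114
d((-19, 20), (-1, 19)) = 18.0278
d((-19, 20), (-10, -23)) = 43.9318
d((-19, 20), (-27, 6)) = 16.1245
d((-19, 20), (6, 15)) = 25.4951
d((-19, 20), (-12, -24)) = 44.5533
d((-19, 20), (0, -10)) = 35.5106
d((27, -10), (-28, 7)) = 57.5674
d((27, -10), (-1, 19)) = 40.3113
d((27, -10), (-10, -23)) = 39.2173
d((27, -10), (-27, 6)) = 56.3205
d((27, -10), (6, 15)) = 32.6497
d((27, -10), (-12, -24)) = 41.4367
d((27, -10), (0, -10)) = 27.0
d((-28, 7), (-1, 19)) = 29.5466
d((-28, 7), (-10, -23)) = 34.9857
d((-28, 7), (-27, 6)) = 1.4142 <-- minimum
d((-28, 7), (6, 15)) = 34.9285
d((-28, 7), (-12, -24)) = 34.8855
d((-28, 7), (0, -10)) = 32.7567
d((-1, 19), (-10, -23)) = 42.9535
d((-1, 19), (-27, 6)) = 29.0689
d((-1, 19), (6, 15)) = 8.0623
d((-1, 19), (-12, -24)) = 44.3847
d((-1, 19), (0, -10)) = 29.0172
d((-10, -23), (-27, 6)) = 33.6155
d((-10, -23), (6, 15)) = 41.2311
d((-10, -23), (-12, -24)) = 2.2361
d((-10, -23), (0, -10)) = 16.4012
d((-27, 6), (6, 15)) = 34.2053
d((-27, 6), (-12, -24)) = 33.541
d((-27, 6), (0, -10)) = 31.3847
d((6, 15), (-12, -24)) = 42.9535
d((6, 15), (0, -10)) = 25.7099
d((-12, -24), (0, -10)) = 18.4391

Closest pair: (-28, 7) and (-27, 6) with distance 1.4142

The closest pair is (-28, 7) and (-27, 6) with Euclidean distance 1.4142. For 9 points, brute-force pairwise comparison is shown above. For large n, the divide-and-conquer algorithm (sort by x, recurse on halves, check the dividing strip) achieves O(n log n).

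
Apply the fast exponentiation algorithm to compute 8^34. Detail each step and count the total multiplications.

Computing 8^34 by squaring (build up from 8^1; each line after the first costs one multiplication):

8^1 = 8
8^2 = (8^1)^2 = 8^2 = 64
8^4 = (8^2)^2 = 64^2 = 4096
8^8 = (8^4)^2 = 4096^2 = 16777216
8^16 = (8^8)^2 = 16777216^2 = 281474976710656
8^17 = 8 * 8^16 = 8 * 281474976710656 = 2251799813685248
8^34 = (8^17)^2 = 2251799813685248^2 = 5070602400912917605986812821504

Result: 5070602400912917605986812821504
Multiplications needed: 6 (6 lines after 8^1)

8^34 = 5070602400912917605986812821504. Using exponentiation by squaring, this requires 6 multiplications. The key idea: if the exponent is even, square the half-power; if odd, multiply by the base once.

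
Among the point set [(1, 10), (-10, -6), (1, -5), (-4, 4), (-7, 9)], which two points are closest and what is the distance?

Computing all pairwise distances among 5 points:

d((1, 10), (-10, -6)) = 19.4165
d((1, 10), (1, -5)) = 15.0
d((1, 10), (-4, 4)) = 7.8102
d((1, 10), (-7, 9)) = 8.0623
d((-10, -6), (1, -5)) = 11.0454
d((-10, -6), (-4, 4)) = 11.6619
d((-10, -6), (-7, 9)) = 15.2971
d((1, -5), (-4, 4)) = 10.2956
d((1, -5), (-7, 9)) = 16.1245
d((-4, 4), (-7, 9)) = 5.831 <-- minimum

Closest pair: (-4, 4) and (-7, 9) with distance 5.831

The closest pair is (-4, 4) and (-7, 9) with Euclidean distance 5.831. For 5 points, brute-force pairwise comparison is shown above. For large n, the divide-and-conquer algorithm (sort by x, recurse on halves, check the dividing strip) achieves O(n log n).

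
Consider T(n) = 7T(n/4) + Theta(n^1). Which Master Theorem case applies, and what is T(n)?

Master Theorem for T(n) = 7T(n/4) + O(n^1):

a = 7, b = 4, c = 1
log_b(a) = log_4(7) = 1.4037

Case 1: c = 1 < log_4(7) = 1.4037
T(n) = O(n^(log_4 7))

For T(n) = 7T(n/4) + O(n^1): log_4(7) = 1.4037. This is Case 1 of the Master Theorem (c < log_b(a), work dominated by leaves), giving O(n^(log_4 7)).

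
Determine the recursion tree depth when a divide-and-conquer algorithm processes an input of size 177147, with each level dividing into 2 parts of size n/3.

For divide and conquer with division factor 3:

Problem sizes at each level:
Level 0: 177147
Level 1: 59049
Level 2: 19683
Level 3: 6561
Level 4: 2187
Level 5: 729
Level 6: 243
Level 7: 81
Level 8: 27
Level 9: 9
Level 10: 3
Level 11: 1

The root is level 0 and the size-1 base case is level 11 (the tree spans levels 0 through 11, i.e. 12 levels counting the root), so the depth is the number of divisions: log_3(177147) = 11

The recursion tree depth is log_3(177147) = 11. At each level, the problem size is divided by 3, so it takes 11 divisions to reduce to a base case of size 1. The algorithm makes 2 recursive calls at each level.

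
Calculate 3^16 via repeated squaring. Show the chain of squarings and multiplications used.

Computing 3^16 by squaring (build up from 3^1; each line after the first costs one multiplication):

3^1 = 3
3^2 = (3^1)^2 = 3^2 = 9
3^4 = (3^2)^2 = 9^2 = 81
3^8 = (3^4)^2 = 81^2 = 6561
3^16 = (3^8)^2 = 6561^2 = 43046721

Result: 43046721
Multiplications needed: 4 (4 lines after 3^1)

3^16 = 43046721. Using exponentiation by squaring, this requires 4 multiplications. The key idea: if the exponent is even, square the half-power; if odd, multiply by the base once.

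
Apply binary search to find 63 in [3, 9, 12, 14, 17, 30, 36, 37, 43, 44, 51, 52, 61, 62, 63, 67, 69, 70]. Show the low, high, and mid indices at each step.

Binary search for 63 in [3, 9, 12, 14, 17, 30, 36, 37, 43, 44, 51, 52, 61, 62, 63, 67, 69, 70]:

lo=0, hi=17, mid=8, arr[mid]=43 -> 43 < 63, search right half
lo=9, hi=17, mid=13, arr[mid]=62 -> 62 < 63, search right half
lo=14, hi=17, mid=15, arr[mid]=67 -> 67 > 63, search left half
lo=14, hi=14, mid=14, arr[mid]=63 -> Found target at index 14!

Binary search finds 63 at index 14 after 4 comparisons. The search repeatedly halves the search space by comparing with the middle element.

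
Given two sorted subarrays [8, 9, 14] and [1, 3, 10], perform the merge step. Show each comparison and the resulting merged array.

Merging process:

Compare 8 vs 1: take 1 from right. Merged: [1]
Compare 8 vs 3: take 3 from right. Merged: [1, 3]
Compare 8 vs 10: take 8 from left. Merged: [1, 3, 8]
Compare 9 vs 10: take 9 from left. Merged: [1, 3, 8, 9]
Compare 14 vs 10: take 10 from right. Merged: [1, 3, 8, 9, 10]
Append remaining from left: [14]. Merged: [1, 3, 8, 9, 10, 14]

Final merged array: [1, 3, 8, 9, 10, 14]
Total comparisons: 5

The merged array is [1, 3, 8, 9, 10, 14], requiring 5 comparisons. The merge step runs in O(n) time where n is the total number of elements.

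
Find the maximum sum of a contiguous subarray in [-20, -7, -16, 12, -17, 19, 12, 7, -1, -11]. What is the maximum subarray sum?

Using Kadane's algorithm on [-20, -7, -16, 12, -17, 19, 12, 7, -1, -11]:

Scanning through the array:
Position 1 (value -7): max_ending_here = -7, max_so_far = -7
Position 2 (value -16): max_ending_here = -16, max_so_far = -7
Position 3 (value 12): max_ending_here = 12, max_so_far = 12
Position 4 (value -17): max_ending_here = -5, max_so_far = 12
Position 5 (value 19): max_ending_here = 19, max_so_far = 19
Position 6 (value 12): max_ending_here = 31, max_so_far = 31
Position 7 (value 7): max_ending_here = 38, max_so_far = 38
Position 8 (value -1): max_ending_here = 37, max_so_far = 38
Position 9 (value -11): max_ending_here = 26, max_so_far = 38

Maximum subarray: [19, 12, 7]
Maximum sum: 38

The maximum subarray is [19, 12, 7] with sum 38. This subarray runs from index 5 to index 7.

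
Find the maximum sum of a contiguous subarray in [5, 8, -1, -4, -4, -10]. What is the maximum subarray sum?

Using Kadane's algorithm on [5, 8, -1, -4, -4, -10]:

Scanning through the array:
Position 1 (value 8): max_ending_here = 13, max_so_far = 13
Position 2 (value -1): max_ending_here = 12, max_so_far = 13
Position 3 (value -4): max_ending_here = 8, max_so_far = 13
Position 4 (value -4): max_ending_here = 4, max_so_far = 13
Position 5 (value -10): max_ending_here = -6, max_so_far = 13

Maximum subarray: [5, 8]
Maximum sum: 13

The maximum subarray is [5, 8] with sum 13. This subarray runs from index 0 to index 1.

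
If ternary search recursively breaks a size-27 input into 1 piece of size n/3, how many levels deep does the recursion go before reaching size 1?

For divide and conquer with division factor 3:

Problem sizes at each level:
Level 0: 27
Level 1: 9
Level 2: 3
Level 3: 1

The root is level 0 and the size-1 base case is level 3 (the tree spans levels 0 through 3, i.e. 4 levels counting the root), so the depth is the number of divisions: log_3(27) = 3

The recursion tree depth is log_3(27) = 3. At each level, the problem size is divided by 3, so it takes 3 divisions to reduce to a base case of size 1. The algorithm makes 1 recursive call at each level.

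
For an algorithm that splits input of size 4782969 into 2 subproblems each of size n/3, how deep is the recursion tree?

For divide and conquer with division factor 3:

Problem sizes at each level:
Level 0: 4782969
Level 1: 1594323
Level 2: 531441
Level 3: 177147
Level 4: 59049
Level 5: 19683
Level 6: 6561
Level 7: 2187
Level 8: 729
Level 9: 243
Level 10: 81
Level 11: 27
Level 12: 9
Level 13: 3
Level 14: 1

The root is level 0 and the size-1 base case is level 14 (the tree spans levels 0 through 14, i.e. 15 levels counting the root), so the depth is the number of divisions: log_3(4782969) = 14

The recursion tree depth is log_3(4782969) = 14. At each level, the problem size is divided by 3, so it takes 14 divisions to reduce to a base case of size 1. The algorithm makes 2 recursive calls at each level.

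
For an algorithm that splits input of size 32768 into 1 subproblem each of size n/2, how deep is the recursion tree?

For divide and conquer with division factor 2:

Problem sizes at each level:
Level 0: 32768
Level 1: 16384
Level 2: 8192
Level 3: 4096
Level 4: 2048
Level 5: 1024
Level 6: 512
Level 7: 256
Level 8: 128
Level 9: 64
Level 10: 32
Level 11: 16
Level 12: 8
Level 13: 4
Level 14: 2
Level 15: 1

The root is level 0 and the size-1 base case is level 15 (the tree spans levels 0 through 15, i.e. 16 levels counting the root), so the depth is the number of divisions: log_2(32768) = 15

The recursion tree depth is log_2(32768) = 15. At each level, the problem size is divided by 2, so it takes 15 divisions to reduce to a base case of size 1. The algorithm makes 1 recursive call at each level.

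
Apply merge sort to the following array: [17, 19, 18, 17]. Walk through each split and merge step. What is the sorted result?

Merge sort trace:

Split: [17, 19, 18, 17] -> [17, 19] and [18, 17]
  Split: [17, 19] -> [17] and [19]
  Merge: [17] + [19] -> [17, 19]
  Split: [18, 17] -> [18] and [17]
  Merge: [18] + [17] -> [17, 18]
Merge: [17, 19] + [17, 18] -> [17, 17, 18, 19]

Final sorted array: [17, 17, 18, 19]

The merge sort proceeds by recursively splitting the array and merging sorted halves.
After all merges, the sorted array is [17, 17, 18, 19].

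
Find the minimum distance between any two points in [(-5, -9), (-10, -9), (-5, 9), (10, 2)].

Computing all pairwise distances among 4 points:

d((-5, -9), (-10, -9)) = 5.0 <-- minimum
d((-5, -9), (-5, 9)) = 18.0
d((-5, -9), (10, 2)) = 18.6011
d((-10, -9), (-5, 9)) = 18.6815
d((-10, -9), (10, 2)) = 22.8254
d((-5, 9), (10, 2)) = 16.5529

Closest pair: (-5, -9) and (-10, -9) with distance 5.0

The closest pair is (-5, -9) and (-10, -9) with Euclidean distance 5.0. For 4 points, brute-force pairwise comparison is shown above. For large n, the divide-and-conquer algorithm (sort by x, recurse on halves, check the dividing strip) achieves O(n log n).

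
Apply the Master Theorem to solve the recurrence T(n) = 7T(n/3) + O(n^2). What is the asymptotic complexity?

Master Theorem for T(n) = 7T(n/3) + O(n^2):

a = 7, b = 3, c = 2
log_b(a) = log_3(7) = 1.7712

Case 3: c = 2 > log_3(7) = 1.7712
T(n) = O(n^2) = O(n^2)

For T(n) = 7T(n/3) + O(n^2): log_3(7) = 1.7712. This is Case 3 of the Master Theorem (c > log_b(a), work dominated by root), giving O(n^2).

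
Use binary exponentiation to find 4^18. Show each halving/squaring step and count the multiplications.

Computing 4^18 by squaring (build up from 4^1; each line after the first costs one multiplication):

4^1 = 4
4^2 = (4^1)^2 = 4^2 = 16
4^4 = (4^2)^2 = 16^2 = 256
4^8 = (4^4)^2 = 256^2 = 65536
4^9 = 4 * 4^8 = 4 * 65536 = 262144
4^18 = (4^9)^2 = 262144^2 = 68719476736

Result: 68719476736
Multiplications needed: 5 (5 lines after 4^1)

4^18 = 68719476736. Using exponentiation by squaring, this requires 5 multiplications. The key idea: if the exponent is even, square the half-power; if odd, multiply by the base once.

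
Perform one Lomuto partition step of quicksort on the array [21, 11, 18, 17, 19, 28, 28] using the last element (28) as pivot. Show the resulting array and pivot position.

Lomuto partition with pivot = 28:

Initial array: [21, 11, 18, 17, 19, 28, 28]

arr[0]=21 <= 28: swap with position 0, array becomes [21, 11, 18, 17, 19, 28, 28]
arr[1]=11 <= 28: swap with position 1, array becomes [21, 11, 18, 17, 19, 28, 28]
arr[2]=18 <= 28: swap with position 2, array becomes [21, 11, 18, 17, 19, 28, 28]
arr[3]=17 <= 28: swap with position 3, array becomes [21, 11, 18, 17, 19, 28, 28]
arr[4]=19 <= 28: swap with position 4, array becomes [21, 11, 18, 17, 19, 28, 28]
arr[5]=28 <= 28: swap with position 5, array becomes [21, 11, 18, 17, 19, 28, 28]

Place pivot at position 6: [21, 11, 18, 17, 19, 28, 28]
Pivot position: 6

After partitioning with pivot 28, the array becomes [21, 11, 18, 17, 19, 28, 28]. The pivot is placed at index 6. All elements to the left of the pivot are <= 28, and all elements to the right are > 28.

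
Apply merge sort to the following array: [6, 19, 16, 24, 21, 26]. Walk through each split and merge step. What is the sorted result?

Merge sort trace:

Split: [6, 19, 16, 24, 21, 26] -> [6, 19, 16] and [24, 21, 26]
  Split: [6, 19, 16] -> [6] and [19, 16]
    Split: [19, 16] -> [19] and [16]
    Merge: [19] + [16] -> [16, 19]
  Merge: [6] + [16, 19] -> [6, 16, 19]
  Split: [24, 21, 26] -> [24] and [21, 26]
    Split: [21, 26] -> [21] and [26]
    Merge: [21] + [26] -> [21, 26]
  Merge: [24] + [21, 26] -> [21, 24, 26]
Merge: [6, 16, 19] + [21, 24, 26] -> [6, 16, 19, 21, 24, 26]

Final sorted array: [6, 16, 19, 21, 24, 26]

The merge sort proceeds by recursively splitting the array and merging sorted halves.
After all merges, the sorted array is [6, 16, 19, 21, 24, 26].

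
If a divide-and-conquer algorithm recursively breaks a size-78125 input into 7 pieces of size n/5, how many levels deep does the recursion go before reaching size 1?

For divide and conquer with division factor 5:

Problem sizes at each level:
Level 0: 78125
Level 1: 15625
Level 2: 3125
Level 3: 625
Level 4: 125
Level 5: 25
Level 6: 5
Level 7: 1

The root is level 0 and the size-1 base case is level 7 (the tree spans levels 0 through 7, i.e. 8 levels counting the root), so the depth is the number of divisions: log_5(78125) = 7

The recursion tree depth is log_5(78125) = 7. At each level, the problem size is divided by 5, so it takes 7 divisions to reduce to a base case of size 1. The algorithm makes 7 recursive calls at each level.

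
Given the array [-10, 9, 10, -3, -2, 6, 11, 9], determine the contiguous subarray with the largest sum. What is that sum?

Using Kadane's algorithm on [-10, 9, 10, -3, -2, 6, 11, 9]:

Scanning through the array:
Position 1 (value 9): max_ending_here = 9, max_so_far = 9
Position 2 (value 10): max_ending_here = 19, max_so_far = 19
Position 3 (value -3): max_ending_here = 16, max_so_far = 19
Position 4 (value -2): max_ending_here = 14, max_so_far = 19
Position 5 (value 6): max_ending_here = 20, max_so_far = 20
Position 6 (value 11): max_ending_here = 31, max_so_far = 31
Position 7 (value 9): max_ending_here = 40, max_so_far = 40

Maximum subarray: [9, 10, -3, -2, 6, 11, 9]
Maximum sum: 40

The maximum subarray is [9, 10, -3, -2, 6, 11, 9] with sum 40. This subarray runs from index 1 to index 7.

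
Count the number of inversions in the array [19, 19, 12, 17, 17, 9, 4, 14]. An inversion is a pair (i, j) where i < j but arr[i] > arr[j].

Finding inversions in [19, 19, 12, 17, 17, 9, 4, 14]:

(0, 2): arr[0]=19 > arr[2]=12
(0, 3): arr[0]=19 > arr[3]=17
(0, 4): arr[0]=19 > arr[4]=17
(0, 5): arr[0]=19 > arr[5]=9
(0, 6): arr[0]=19 > arr[6]=4
(0, 7): arr[0]=19 > arr[7]=14
(1, 2): arr[1]=19 > arr[2]=12
(1, 3): arr[1]=19 > arr[3]=17
(1, 4): arr[1]=19 > arr[4]=17
(1, 5): arr[1]=19 > arr[5]=9
(1, 6): arr[1]=19 > arr[6]=4
(1, 7): arr[1]=19 > arr[7]=14
(2, 5): arr[2]=12 > arr[5]=9
(2, 6): arr[2]=12 > arr[6]=4
(3, 5): arr[3]=17 > arr[5]=9
(3, 6): arr[3]=17 > arr[6]=4
(3, 7): arr[3]=17 > arr[7]=14
(4, 5): arr[4]=17 > arr[5]=9
(4, 6): arr[4]=17 > arr[6]=4
(4, 7): arr[4]=17 > arr[7]=14
(5, 6): arr[5]=9 > arr[6]=4

Total inversions: 21

The array has 21 inversion(s): (0,2), (0,3), (0,4), (0,5), (0,6), (0,7), (1,2), (1,3), (1,4), (1,5), (1,6), (1,7), (2,5), (2,6), (3,5), (3,6), (3,7), (4,5), (4,6), (4,7), (5,6). Each pair (i,j) satisfies i < j and arr[i] > arr[j].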